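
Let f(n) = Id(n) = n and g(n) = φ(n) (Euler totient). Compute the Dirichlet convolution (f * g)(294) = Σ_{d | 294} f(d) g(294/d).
(Id * φ)(294) = 1995

Divisors of 294: [1, 2, 3, 6, 7, 14, 21, 42, 49, 98, 147, 294]. For each d | 294:
  d = 1: Id(1) · φ(294/1) = 1 · 84 = 84
  d = 2: Id(2) · φ(294/2) = 2 · 84 = 168
  d = 3: Id(3) · φ(294/3) = 3 · 42 = 126
  d = 6: Id(6) · φ(294/6) = 6 · 42 = 252
  d = 7: Id(7) · φ(294/7) = 7 · 12 = 84
  d = 14: Id(14) · φ(294/14) = 14 · 12 = 168
  d = 21: Id(21) · φ(294/21) = 21 · 6 = 126
  d = 42: Id(42) · φ(294/42) = 42 · 6 = 252
  d = 49: Id(49) · φ(294/49) = 49 · 2 = 98
  d = 98: Id(98) · φ(294/98) = 98 · 2 = 196
  d = 147: Id(147) · φ(294/147) = 147 · 1 = 147
  d = 294: Id(294) · φ(294/294) = 294 · 1 = 294
Summing: (Id * φ)(294) = 84 + 168 + 126 + 252 + 84 + 168 + 126 + 252 + 98 + 196 + 147 + 294 = 1995.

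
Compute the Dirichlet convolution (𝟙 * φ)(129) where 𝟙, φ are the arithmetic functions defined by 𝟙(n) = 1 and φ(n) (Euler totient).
(𝟙 * φ)(129) = 129

Divisors of 129: [1, 3, 43, 129]. For each d | 129:
  d = 1: 𝟙(1) · φ(129/1) = 1 · 84 = 84
  d = 3: 𝟙(3) · φ(129/3) = 1 · 42 = 42
  d = 43: 𝟙(43) · φ(129/43) = 1 · 2 = 2
  d = 129: 𝟙(129) · φ(129/129) = 1 · 1 = 1
Summing: (𝟙 * φ)(129) = 84 + 42 + 2 + 1 = 129.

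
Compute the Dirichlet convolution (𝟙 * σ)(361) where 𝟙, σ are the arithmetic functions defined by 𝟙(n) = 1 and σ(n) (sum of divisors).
(𝟙 * σ)(361) = 402

Divisors of 361: [1, 19, 361]. For each d | 361:
  d = 1: 𝟙(1) · σ(361/1) = 1 · 381 = 381
  d = 19: 𝟙(19) · σ(361/19) = 1 · 20 = 20
  d = 361: 𝟙(361) · σ(361/361) = 1 · 1 = 1
Summing: (𝟙 * σ)(361) = 381 + 20 + 1 = 402.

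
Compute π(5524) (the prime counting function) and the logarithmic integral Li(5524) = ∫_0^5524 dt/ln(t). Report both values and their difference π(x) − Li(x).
π(5524) = 730;  Li(5524) ≈ 745.44;  π(x) − Li(x) ≈ -15.44.

Direct count of primes ≤ 5524 gives π(5524) = 730. Numerical evaluation of the logarithmic integral gives Li(5524) ≈ 745.44. The difference π(x) − Li(x) ≈ -15.44 is typically negative for small/moderate x (Li(x) overestimates), though Littlewood's theorem shows this sign changes infinitely often.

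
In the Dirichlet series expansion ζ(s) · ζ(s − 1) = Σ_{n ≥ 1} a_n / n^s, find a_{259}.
σ(259) = 304

In the product (Σ m^0/m^s)(Σ k / k^s) = Σ (Σ_{d | n} d) / n^s, the coefficient of 1/n^s is σ(n) = Σ_{d | n} d. For n = 259, divisors are [1, 7, 37, 259]; summing: σ(259) = 304.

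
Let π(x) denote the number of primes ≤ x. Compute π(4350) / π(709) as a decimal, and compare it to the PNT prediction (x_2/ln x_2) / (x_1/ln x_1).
π(4350)/π(709) = 594/127 ≈ 4.6772;  PNT prediction ≈ 4.8069.

π(709) = 127 and π(4350) = 594, so π(4350)/π(709) ≈ 4.6772. The PNT-predicted ratio is (4350/ln(4350)) / (709/ln(709)) ≈ 4.8069. The two agree to within a few percent, as expected.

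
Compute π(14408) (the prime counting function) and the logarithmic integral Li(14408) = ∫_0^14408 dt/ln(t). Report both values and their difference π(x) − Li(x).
π(14408) = 1688;  Li(14408) ≈ 1714.93;  π(x) − Li(x) ≈ -26.93.

Direct count of primes ≤ 14408 gives π(14408) = 1688. Numerical evaluation of the logarithmic integral gives Li(14408) ≈ 1714.93. The difference π(x) − Li(x) ≈ -26.93 is typically negative for small/moderate x (Li(x) overestimates), though Littlewood's theorem shows this sign changes infinitely often.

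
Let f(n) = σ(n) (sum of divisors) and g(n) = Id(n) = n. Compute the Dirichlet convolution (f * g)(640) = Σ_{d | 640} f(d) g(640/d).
(σ * Id)(640) = 19723

Divisors of 640: [1, 2, 4, 5, 8, 10, 16, 20, 32, 40, 64, 80, 128, 160, 320, 640]. For each d | 640:
  d = 1: σ(1) · Id(640/1) = 1 · 640 = 640
  d = 2: σ(2) · Id(640/2) = 3 · 320 = 960
  d = 4: σ(4) · Id(640/4) = 7 · 160 = 1120
  d = 5: σ(5) · Id(640/5) = 6 · 128 = 768
  d = 8: σ(8) · Id(640/8) = 15 · 80 = 1200
  d = 10: σ(10) · Id(640/10) = 18 · 64 = 1152
  d = 16: σ(16) · Id(640/16) = 31 · 40 = 1240
  d = 20: σ(20) · Id(640/20) = 42 · 32 = 1344
  d = 32: σ(32) · Id(640/32) = 63 · 20 = 1260
  d = 40: σ(40) · Id(640/40) = 90 · 16 = 1440
  d = 64: σ(64) · Id(640/64) = 127 · 10 = 1270
  d = 80: σ(80) · Id(640/80) = 186 · 8 = 1488
  d = 128: σ(128) · Id(640/128) = 255 · 5 = 1275
  d = 160: σ(160) · Id(640/160) = 378 · 4 = 1512
  d = 320: σ(320) · Id(640/320) = 762 · 2 = 1524
  d = 640: σ(640) · Id(640/640) = 1530 · 1 = 1530
Summing: (σ * Id)(640) = 640 + 960 + 1120 + 768 + 1200 + 1152 + 1240 + 1344 + 1260 + 1440 + 1270 + 1488 + 1275 + 1512 + 1524 + 1530 = 19723.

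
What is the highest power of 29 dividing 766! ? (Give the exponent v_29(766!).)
v_29(766!) = 26

Legendre's formula: v_p(n!) = Σ_{k ≥ 1} ⌊n / p^k⌋. For p = 29, n = 766, the terms are:
  ⌊766/29^1⌋ = ⌊766/29⌋ = 26
(the next term ⌊766/29^2⌋ = 0, terminating the sum). Summing: v_29(766!) = 26 = 26.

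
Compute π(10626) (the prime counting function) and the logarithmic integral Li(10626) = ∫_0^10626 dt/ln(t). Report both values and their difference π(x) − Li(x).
π(10626) = 1295;  Li(10626) ≈ 1313.88;  π(x) − Li(x) ≈ -18.88.

Direct count of primes ≤ 10626 gives π(10626) = 1295. Numerical evaluation of the logarithmic integral gives Li(10626) ≈ 1313.88. The difference π(x) − Li(x) ≈ -18.88 is typically negative for small/moderate x (Li(x) overestimates), though Littlewood's theorem shows this sign changes infinitely often.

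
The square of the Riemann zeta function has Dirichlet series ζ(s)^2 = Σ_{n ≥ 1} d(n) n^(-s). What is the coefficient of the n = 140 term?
d(140) = 12

ζ(s)^2 = (Σ 1/m^s)(Σ 1/k^s). The coefficient of 1/n^s in the product is the number of ordered pairs (m, k) with mk = n, which equals d(n). For n = 140, divisors are [1, 2, 4, 5, 7, 10, 14, 20, 28, 35, 70, 140], so d(140) = 12.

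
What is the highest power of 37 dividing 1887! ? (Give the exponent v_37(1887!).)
v_37(1887!) = 52

Legendre's formula: v_p(n!) = Σ_{k ≥ 1} ⌊n / p^k⌋. For p = 37, n = 1887, the terms are:
  ⌊1887/37^1⌋ = ⌊1887/37⌋ = 51
  ⌊1887/37^2⌋ = ⌊1887/1369⌋ = 1
(the next term ⌊1887/37^3⌋ = 0, terminating the sum). Summing: v_37(1887!) = 51 + 1 = 52.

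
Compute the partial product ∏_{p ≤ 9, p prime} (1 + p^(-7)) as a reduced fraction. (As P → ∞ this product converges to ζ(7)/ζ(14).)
∏ = 31528037707363/31268898281250

The primes p ≤ 9 are [2, 3, 5, 7]. For each, (1 + 1/p^7) = (p^7 + 1)/p^7. Multiplying these fractions over p ∈ [2, 3, 5, 7] gives 31528037707363/31268898281250. (In the limit P → ∞ this tends to ζ(7)/ζ(14).)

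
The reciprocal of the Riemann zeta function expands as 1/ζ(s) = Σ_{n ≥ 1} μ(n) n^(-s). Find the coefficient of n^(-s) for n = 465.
μ(465) = -1

Factor n = 465 = 3 · 5 · 31. μ(n) = 0 if any exponent ≥ 2 (not squarefree); otherwise μ(n) = (−1)^{ω(n)} where ω(n) is the number of distinct prime factors. Applying: μ(465) = -1.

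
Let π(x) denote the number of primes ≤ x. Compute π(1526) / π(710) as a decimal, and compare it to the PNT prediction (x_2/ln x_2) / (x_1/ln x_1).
π(1526)/π(710) = 241/127 ≈ 1.8976;  PNT prediction ≈ 1.9250.

π(710) = 127 and π(1526) = 241, so π(1526)/π(710) ≈ 1.8976. The PNT-predicted ratio is (1526/ln(1526)) / (710/ln(710)) ≈ 1.9250. The two agree to within a few percent, as expected.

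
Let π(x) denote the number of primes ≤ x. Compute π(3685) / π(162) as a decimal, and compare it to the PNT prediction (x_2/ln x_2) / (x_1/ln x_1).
π(3685)/π(162) = 514/37 ≈ 13.8919;  PNT prediction ≈ 14.0924.

π(162) = 37 and π(3685) = 514, so π(3685)/π(162) ≈ 13.8919. The PNT-predicted ratio is (3685/ln(3685)) / (162/ln(162)) ≈ 14.0924. The two agree to within a few percent, as expected.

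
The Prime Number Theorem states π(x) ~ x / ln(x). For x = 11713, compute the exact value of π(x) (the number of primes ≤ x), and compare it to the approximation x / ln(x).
π(11713) = 1405;  x/ln(x) ≈ 1250.26;  relative error ≈ 11.01%.

Directly count primes up to 11713: π(11713) = 1405. The PNT approximation gives 11713/ln(11713) ≈ 11713/9.36845 ≈ 1250.26. Relative error (π(x) − x/ln(x)) / π(x) ≈ 11.01%; the approximation is known to undercount slightly (Li(x) is a better estimate).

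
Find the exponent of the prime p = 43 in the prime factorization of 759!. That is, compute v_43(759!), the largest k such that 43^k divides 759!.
v_43(759!) = 17

Legendre's formula: v_p(n!) = Σ_{k ≥ 1} ⌊n / p^k⌋. For p = 43, n = 759, the terms are:
  ⌊759/43^1⌋ = ⌊759/43⌋ = 17
(the next term ⌊759/43^2⌋ = 0, terminating the sum). Summing: v_43(759!) = 17 = 17.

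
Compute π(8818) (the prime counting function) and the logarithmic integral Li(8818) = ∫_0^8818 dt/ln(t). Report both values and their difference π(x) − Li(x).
π(8818) = 1097;  Li(8818) ≈ 1116.94;  π(x) − Li(x) ≈ -19.94.

Direct count of primes ≤ 8818 gives π(8818) = 1097. Numerical evaluation of the logarithmic integral gives Li(8818) ≈ 1116.94. The difference π(x) − Li(x) ≈ -19.94 is typically negative for small/moderate x (Li(x) overestimates), though Littlewood's theorem shows this sign changes infinitely often.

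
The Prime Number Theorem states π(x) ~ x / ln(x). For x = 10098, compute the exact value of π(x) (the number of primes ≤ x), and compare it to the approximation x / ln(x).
π(10098) = 1239;  x/ln(x) ≈ 1095.22;  relative error ≈ 11.60%.

Directly count primes up to 10098: π(10098) = 1239. The PNT approximation gives 10098/ln(10098) ≈ 10098/9.22009 ≈ 1095.22. Relative error (π(x) − x/ln(x)) / π(x) ≈ 11.60%; the approximation is known to undercount slightly (Li(x) is a better estimate).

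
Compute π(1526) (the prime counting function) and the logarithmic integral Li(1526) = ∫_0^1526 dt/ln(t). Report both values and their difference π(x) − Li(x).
π(1526) = 241;  Li(1526) ≈ 251.36;  π(x) − Li(x) ≈ -10.36.

Direct count of primes ≤ 1526 gives π(1526) = 241. Numerical evaluation of the logarithmic integral gives Li(1526) ≈ 251.36. The difference π(x) − Li(x) ≈ -10.36 is typically negative for small/moderate x (Li(x) overestimates), though Littlewood's theorem shows this sign changes infinitely often.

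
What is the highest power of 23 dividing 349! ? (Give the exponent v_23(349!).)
v_23(349!) = 15

Legendre's formula: v_p(n!) = Σ_{k ≥ 1} ⌊n / p^k⌋. For p = 23, n = 349, the terms are:
  ⌊349/23^1⌋ = ⌊349/23⌋ = 15
(the next term ⌊349/23^2⌋ = 0, terminating the sum). Summing: v_23(349!) = 15 = 15.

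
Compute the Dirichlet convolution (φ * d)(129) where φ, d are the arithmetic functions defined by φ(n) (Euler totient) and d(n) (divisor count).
(φ * d)(129) = 176

Divisors of 129: [1, 3, 43, 129]. For each d | 129:
  d = 1: φ(1) · d(129/1) = 1 · 4 = 4
  d = 3: φ(3) · d(129/3) = 2 · 2 = 4
  d = 43: φ(43) · d(129/43) = 42 · 2 = 84
  d = 129: φ(129) · d(129/129) = 84 · 1 = 84
Summing: (φ * d)(129) = 4 + 4 + 84 + 84 = 176.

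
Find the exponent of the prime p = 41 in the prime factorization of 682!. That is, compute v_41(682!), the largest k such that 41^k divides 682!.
v_41(682!) = 16

Legendre's formula: v_p(n!) = Σ_{k ≥ 1} ⌊n / p^k⌋. For p = 41, n = 682, the terms are:
  ⌊682/41^1⌋ = ⌊682/41⌋ = 16
(the next term ⌊682/41^2⌋ = 0, terminating the sum). Summing: v_41(682!) = 16 = 16.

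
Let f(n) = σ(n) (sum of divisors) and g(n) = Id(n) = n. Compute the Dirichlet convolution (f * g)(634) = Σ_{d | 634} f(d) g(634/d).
(σ * Id)(634) = 3175

Divisors of 634: [1, 2, 317, 634]. For each d | 634:
  d = 1: σ(1) · Id(634/1) = 1 · 634 = 634
  d = 2: σ(2) · Id(634/2) = 3 · 317 = 951
  d = 317: σ(317) · Id(634/317) = 318 · 2 = 636
  d = 634: σ(634) · Id(634/634) = 954 · 1 = 954
Summing: (σ * Id)(634) = 634 + 951 + 636 + 954 = 3175.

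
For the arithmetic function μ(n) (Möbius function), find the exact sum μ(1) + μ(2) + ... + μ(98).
Σ_{n ≤ 98} μ(n) = 1

Compute μ(n) for each 1 ≤ n ≤ 98: μ(1) = 1, μ(2) = -1, μ(3) = -1, μ(4) = 0, μ(5) = -1, μ(6) = 1, μ(7) = -1, μ(8) = 0, μ(9) = 0, μ(10) = 1, μ(11) = -1, μ(12) = 0, μ(13) = -1, μ(14) = 1, μ(15) = 1, μ(16) = 0, μ(17) = -1, μ(18) = 0, μ(19) = -1, μ(20) = 0, μ(21) = 1, μ(22) = 1, μ(23) = -1, μ(24) = 0, μ(25) = 0, μ(26) = 1, μ(27) = 0, μ(28) = 0, μ(29) = -1, μ(30) = -1, μ(31) = -1, μ(32) = 0, μ(33) = 1, μ(34) = 1, μ(35) = 1, μ(36) = 0, μ(37) = -1, μ(38) = 1, μ(39) = 1, μ(40) = 0, μ(41) = -1, μ(42) = -1, μ(43) = -1, μ(44) = 0, μ(45) = 0, μ(46) = 1, μ(47) = -1, μ(48) = 0, μ(49) = 0, μ(50) = 0, μ(51) = 1, μ(52) = 0, μ(53) = -1, μ(54) = 0, μ(55) = 1, μ(56) = 0, μ(57) = 1, μ(58) = 1, μ(59) = -1, μ(60) = 0, μ(61) = -1, μ(62) = 1, μ(63) = 0, μ(64) = 0, μ(65) = 1, μ(66) = -1, μ(67) = -1, μ(68) = 0, μ(69) = 1, μ(70) = -1, μ(71) = -1, μ(72) = 0, μ(73) = -1, μ(74) = 1, μ(75) = 0, μ(76) = 0, μ(77) = 1, μ(78) = -1, μ(79) = -1, μ(80) = 0, μ(81) = 0, μ(82) = 1, μ(83) = -1, μ(84) = 0, μ(85) = 1, μ(86) = 1, μ(87) = 1, μ(88) = 0, μ(89) = -1, μ(90) = 0, μ(91) = 1, μ(92) = 0, μ(93) = 1, μ(94) = 1, μ(95) = 1, μ(96) = 0, μ(97) = -1, μ(98) = 0. Summing all 98 values: 1. (Mertens function M(x) = Σ_{n ≤ x} μ(n); on average M(x) should be small (PNT ⟺ M(x) = o(x)).)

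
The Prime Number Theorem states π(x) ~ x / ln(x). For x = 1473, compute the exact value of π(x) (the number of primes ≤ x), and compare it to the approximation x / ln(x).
π(1473) = 233;  x/ln(x) ≈ 201.92;  relative error ≈ 13.34%.

Directly count primes up to 1473: π(1473) = 233. The PNT approximation gives 1473/ln(1473) ≈ 1473/7.29506 ≈ 201.92. Relative error (π(x) − x/ln(x)) / π(x) ≈ 13.34%; the approximation is known to undercount slightly (Li(x) is a better estimate).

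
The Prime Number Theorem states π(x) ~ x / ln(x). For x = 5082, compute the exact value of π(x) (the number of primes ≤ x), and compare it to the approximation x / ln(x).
π(5082) = 679;  x/ln(x) ≈ 595.54;  relative error ≈ 12.29%.

Directly count primes up to 5082: π(5082) = 679. The PNT approximation gives 5082/ln(5082) ≈ 5082/8.53346 ≈ 595.54. Relative error (π(x) − x/ln(x)) / π(x) ≈ 12.29%; the approximation is known to undercount slightly (Li(x) is a better estimate).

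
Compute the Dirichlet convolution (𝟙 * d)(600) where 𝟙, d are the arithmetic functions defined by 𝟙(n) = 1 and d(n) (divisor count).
(𝟙 * d)(600) = 180

Divisors of 600: [1, 2, 3, 4, 5, 6, 8, 10, 12, 15, 20, 24, 25, 30, 40, 50, 60, 75, 100, 120, 150, 200, 300, 600]. For each d | 600:
  d = 1: 𝟙(1) · d(600/1) = 1 · 24 = 24
  d = 2: 𝟙(2) · d(600/2) = 1 · 18 = 18
  d = 3: 𝟙(3) · d(600/3) = 1 · 12 = 12
  d = 4: 𝟙(4) · d(600/4) = 1 · 12 = 12
  d = 5: 𝟙(5) · d(600/5) = 1 · 16 = 16
  d = 6: 𝟙(6) · d(600/6) = 1 · 9 = 9
  d = 8: 𝟙(8) · d(600/8) = 1 · 6 = 6
  d = 10: 𝟙(10) · d(600/10) = 1 · 12 = 12
  d = 12: 𝟙(12) · d(600/12) = 1 · 6 = 6
  d = 15: 𝟙(15) · d(600/15) = 1 · 8 = 8
  d = 20: 𝟙(20) · d(600/20) = 1 · 8 = 8
  d = 24: 𝟙(24) · d(600/24) = 1 · 3 = 3
  d = 25: 𝟙(25) · d(600/25) = 1 · 8 = 8
  d = 30: 𝟙(30) · d(600/30) = 1 · 6 = 6
  d = 40: 𝟙(40) · d(600/40) = 1 · 4 = 4
  d = 50: 𝟙(50) · d(600/50) = 1 · 6 = 6
  d = 60: 𝟙(60) · d(600/60) = 1 · 4 = 4
  d = 75: 𝟙(75) · d(600/75) = 1 · 4 = 4
  d = 100: 𝟙(100) · d(600/100) = 1 · 4 = 4
  d = 120: 𝟙(120) · d(600/120) = 1 · 2 = 2
  d = 150: 𝟙(150) · d(600/150) = 1 · 3 = 3
  d = 200: 𝟙(200) · d(600/200) = 1 · 2 = 2
  d = 300: 𝟙(300) · d(600/300) = 1 · 2 = 2
  d = 600: 𝟙(600) · d(600/600) = 1 · 1 = 1
Summing: (𝟙 * d)(600) = 24 + 18 + 12 + 12 + 16 + 9 + 6 + 12 + 6 + 8 + 8 + 3 + 8 + 6 + 4 + 6 + 4 + 4 + 4 + 2 + 3 + 2 + 2 + 1 = 180.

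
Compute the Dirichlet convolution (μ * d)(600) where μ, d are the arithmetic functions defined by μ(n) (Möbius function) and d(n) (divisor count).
(μ * d)(600) = 1

Divisors of 600: [1, 2, 3, 4, 5, 6, 8, 10, 12, 15, 20, 24, 25, 30, 40, 50, 60, 75, 100, 120, 150, 200, 300, 600]. For each d | 600:
  d = 1: μ(1) · d(600/1) = 1 · 24 = 24
  d = 2: μ(2) · d(600/2) = -1 · 18 = -18
  d = 3: μ(3) · d(600/3) = -1 · 12 = -12
  d = 4: μ(4) · d(600/4) = 0 · 12 = 0
  d = 5: μ(5) · d(600/5) = -1 · 16 = -16
  d = 6: μ(6) · d(600/6) = 1 · 9 = 9
  d = 8: μ(8) · d(600/8) = 0 · 6 = 0
  d = 10: μ(10) · d(600/10) = 1 · 12 = 12
  d = 12: μ(12) · d(600/12) = 0 · 6 = 0
  d = 15: μ(15) · d(600/15) = 1 · 8 = 8
  d = 20: μ(20) · d(600/20) = 0 · 8 = 0
  d = 24: μ(24) · d(600/24) = 0 · 3 = 0
  d = 25: μ(25) · d(600/25) = 0 · 8 = 0
  d = 30: μ(30) · d(600/30) = -1 · 6 = -6
  d = 40: μ(40) · d(600/40) = 0 · 4 = 0
  d = 50: μ(50) · d(600/50) = 0 · 6 = 0
  d = 60: μ(60) · d(600/60) = 0 · 4 = 0
  d = 75: μ(75) · d(600/75) = 0 · 4 = 0
  d = 100: μ(100) · d(600/100) = 0 · 4 = 0
  d = 120: μ(120) · d(600/120) = 0 · 2 = 0
  d = 150: μ(150) · d(600/150) = 0 · 3 = 0
  d = 200: μ(200) · d(600/200) = 0 · 2 = 0
  d = 300: μ(300) · d(600/300) = 0 · 2 = 0
  d = 600: μ(600) · d(600/600) = 0 · 1 = 0
Summing: (μ * d)(600) = 24 + -18 + -12 + 0 + -16 + 9 + 0 + 12 + 0 + 8 + 0 + 0 + 0 + -6 + 0 + 0 + 0 + 0 + 0 + 0 + 0 + 0 + 0 + 0 = 1.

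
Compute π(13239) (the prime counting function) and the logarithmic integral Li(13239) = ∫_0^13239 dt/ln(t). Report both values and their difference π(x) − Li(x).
π(13239) = 1573;  Li(13239) ≈ 1592.31;  π(x) − Li(x) ≈ -19.31.

Direct count of primes ≤ 13239 gives π(13239) = 1573. Numerical evaluation of the logarithmic integral gives Li(13239) ≈ 1592.31. The difference π(x) − Li(x) ≈ -19.31 is typically negative for small/moderate x (Li(x) overestimates), though Littlewood's theorem shows this sign changes infinitely often.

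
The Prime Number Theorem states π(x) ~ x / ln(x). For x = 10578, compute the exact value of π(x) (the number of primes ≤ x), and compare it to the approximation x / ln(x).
π(10578) = 1290;  x/ln(x) ≈ 1141.53;  relative error ≈ 11.51%.

Directly count primes up to 10578: π(10578) = 1290. The PNT approximation gives 10578/ln(10578) ≈ 10578/9.26653 ≈ 1141.53. Relative error (π(x) − x/ln(x)) / π(x) ≈ 11.51%; the approximation is known to undercount slightly (Li(x) is a better estimate).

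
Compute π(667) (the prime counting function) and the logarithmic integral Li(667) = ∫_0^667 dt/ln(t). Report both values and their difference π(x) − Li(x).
π(667) = 121;  Li(667) ≈ 128.03;  π(x) − Li(x) ≈ -7.03.

Direct count of primes ≤ 667 gives π(667) = 121. Numerical evaluation of the logarithmic integral gives Li(667) ≈ 128.03. The difference π(x) − Li(x) ≈ -7.03 is typically negative for small/moderate x (Li(x) overestimates), though Littlewood's theorem shows this sign changes infinitely often.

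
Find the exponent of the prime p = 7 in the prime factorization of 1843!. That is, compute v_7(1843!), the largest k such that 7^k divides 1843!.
v_7(1843!) = 305

Legendre's formula: v_p(n!) = Σ_{k ≥ 1} ⌊n / p^k⌋. For p = 7, n = 1843, the terms are:
  ⌊1843/7^1⌋ = ⌊1843/7⌋ = 263
  ⌊1843/7^2⌋ = ⌊1843/49⌋ = 37
  ⌊1843/7^3⌋ = ⌊1843/343⌋ = 5
(the next term ⌊1843/7^4⌋ = 0, terminating the sum). Summing: v_7(1843!) = 263 + 37 + 5 = 305.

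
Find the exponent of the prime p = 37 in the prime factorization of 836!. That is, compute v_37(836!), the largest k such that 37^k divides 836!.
v_37(836!) = 22

Legendre's formula: v_p(n!) = Σ_{k ≥ 1} ⌊n / p^k⌋. For p = 37, n = 836, the terms are:
  ⌊836/37^1⌋ = ⌊836/37⌋ = 22
(the next term ⌊836/37^2⌋ = 0, terminating the sum). Summing: v_37(836!) = 22 = 22.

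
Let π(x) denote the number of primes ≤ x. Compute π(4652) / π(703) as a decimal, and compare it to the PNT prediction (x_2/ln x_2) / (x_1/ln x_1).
π(4652)/π(703) = 629/126 ≈ 4.9921;  PNT prediction ≈ 5.1366.

π(703) = 126 and π(4652) = 629, so π(4652)/π(703) ≈ 4.9921. The PNT-predicted ratio is (4652/ln(4652)) / (703/ln(703)) ≈ 5.1366. The two agree to within a few percent, as expected.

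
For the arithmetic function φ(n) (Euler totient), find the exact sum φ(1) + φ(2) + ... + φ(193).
Σ_{n ≤ 193} φ(n) = 11422

Compute φ(n) for each 1 ≤ n ≤ 193: φ(1) = 1, φ(2) = 1, φ(3) = 2, φ(4) = 2, φ(5) = 4, φ(6) = 2, φ(7) = 6, φ(8) = 4, φ(9) = 6, φ(10) = 4, φ(11) = 10, φ(12) = 4, φ(13) = 12, φ(14) = 6, φ(15) = 8, φ(16) = 8, φ(17) = 16, φ(18) = 6, φ(19) = 18, φ(20) = 8, φ(21) = 12, φ(22) = 10, φ(23) = 22, φ(24) = 8, φ(25) = 20, φ(26) = 12, φ(27) = 18, φ(28) = 12, φ(29) = 28, φ(30) = 8, φ(31) = 30, φ(32) = 16, φ(33) = 20, φ(34) = 16, φ(35) = 24, φ(36) = 12, φ(37) = 36, φ(38) = 18, φ(39) = 24, φ(40) = 16, φ(41) = 40, φ(42) = 12, φ(43) = 42, φ(44) = 20, φ(45) = 24, φ(46) = 22, φ(47) = 46, φ(48) = 16, φ(49) = 42, φ(50) = 20, φ(51) = 32, φ(52) = 24, φ(53) = 52, φ(54) = 18, φ(55) = 40, φ(56) = 24, φ(57) = 36, φ(58) = 28, φ(59) = 58, φ(60) = 16, φ(61) = 60, φ(62) = 30, φ(63) = 36, φ(64) = 32, φ(65) = 48, φ(66) = 20, φ(67) = 66, φ(68) = 32, φ(69) = 44, φ(70) = 24, φ(71) = 70, φ(72) = 24, φ(73) = 72, φ(74) = 36, φ(75) = 40, φ(76) = 36, φ(77) = 60, φ(78) = 24, φ(79) = 78, φ(80) = 32, φ(81) = 54, φ(82) = 40, φ(83) = 82, φ(84) = 24, φ(85) = 64, φ(86) = 42, φ(87) = 56, φ(88) = 40, φ(89) = 88, φ(90) = 24, φ(91) = 72, φ(92) = 44, φ(93) = 60, φ(94) = 46, φ(95) = 72, φ(96) = 32, φ(97) = 96, φ(98) = 42, φ(99) = 60, φ(100) = 40, φ(101) = 100, φ(102) = 32, φ(103) = 102, φ(104) = 48, φ(105) = 48, φ(106) = 52, φ(107) = 106, φ(108) = 36, φ(109) = 108, φ(110) = 40, φ(111) = 72, φ(112) = 48, φ(113) = 112, φ(114) = 36, φ(115) = 88, φ(116) = 56, φ(117) = 72, φ(118) = 58, φ(119) = 96, φ(120) = 32, φ(121) = 110, φ(122) = 60, φ(123) = 80, φ(124) = 60, φ(125) = 100, φ(126) = 36, φ(127) = 126, φ(128) = 64, φ(129) = 84, φ(130) = 48, φ(131) = 130, φ(132) = 40, φ(133) = 108, φ(134) = 66, φ(135) = 72, φ(136) = 64, φ(137) = 136, φ(138) = 44, φ(139) = 138, φ(140) = 48, φ(141) = 92, φ(142) = 70, φ(143) = 120, φ(144) = 48, φ(145) = 112, φ(146) = 72, φ(147) = 84, φ(148) = 72, φ(149) = 148, φ(150) = 40, φ(151) = 150, φ(152) = 72, φ(153) = 96, φ(154) = 60, φ(155) = 120, φ(156) = 48, φ(157) = 156, φ(158) = 78, φ(159) = 104, φ(160) = 64, φ(161) = 132, φ(162) = 54, φ(163) = 162, φ(164) = 80, φ(165) = 80, φ(166) = 82, φ(167) = 166, φ(168) = 48, φ(169) = 156, φ(170) = 64, φ(171) = 108, φ(172) = 84, φ(173) = 172, φ(174) = 56, φ(175) = 120, φ(176) = 80, φ(177) = 116, φ(178) = 88, φ(179) = 178, φ(180) = 48, φ(181) = 180, φ(182) = 72, φ(183) = 120, φ(184) = 88, φ(185) = 144, φ(186) = 60, φ(187) = 160, φ(188) = 92, φ(189) = 108, φ(190) = 72, φ(191) = 190, φ(192) = 64, φ(193) = 192. Summing all 193 values: 11422. (Average order: Σ_{n ≤ x} φ(n) ~ (3/π²) x². For x = 193, (3/π²)·193² ≈ 11322.34.)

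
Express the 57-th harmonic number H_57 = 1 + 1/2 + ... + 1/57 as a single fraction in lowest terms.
H_57 = 253437484000080020709989/54749786241679275146400

Direct summation: H_57 = 1 + 1/2 + ... + 1/57. The least common denominator is lcm(1, ..., 57) = 164249358725037825439200; over this denominator the numerator is 164249358725037825439200 + 82124679362518912719600 + 54749786241679275146400 + 41062339681259456359800 + 32849871745007565087840 + 27374893120839637573200 + 23464194103576832205600 + 20531169840629728179900 + 18249928747226425048800 + 16424935872503782543920 + 14931759884094347767200 + 13687446560419818786600 + 12634566055772140418400 + 11732097051788416102800 + 10949957248335855029280 + 10265584920314864089950 + 9661726983825754437600 + 9124964373613212524400 + 8644703090791464496800 + 8212467936251891271960 + 7821398034525610735200 + 7465879942047173883600 + 7141276466305992410400 + 6843723280209909393300 + 6569974349001513017568 + 6317283027886070209200 + 6083309582408808349600 + 5866048525894208051400 + 5663770990518545704800 + 5474978624167927514640 + 5298366410485091143200 + 5132792460157432044975 + 4977253294698115922400 + 4830863491912877218800 + 4692838820715366441120 + 4562482186806606262200 + 4439171857433454741600 + 4322351545395732248400 + 4211522018590713472800 + 4106233968125945635980 + 4006081920122873791200 + 3910699017262805367600 + 3819752528489251754400 + 3732939971023586941800 + 3649985749445285009760 + 3570638233152996205200 + 3494667206915698413600 + 3421861640104954696650 + 3352027729082404600800 + 3284987174500756508784 + 3220575661275251479200 + 3158641513943035104600 + 3099044504245996706400 + 3041654791204404174800 + 2986351976818869553440 + 2933024262947104025700 + 2881567696930488165600 = 760312452000240062129967, so H_57 = 760312452000240062129967/164249358725037825439200; reducing by gcd(760312452000240062129967, 164249358725037825439200) = 3 gives 253437484000080020709989/54749786241679275146400 ≈ 4.62901. (The PNT-adjacent estimate ln(57) + γ ≈ 4.62027 matches within O(1/n).)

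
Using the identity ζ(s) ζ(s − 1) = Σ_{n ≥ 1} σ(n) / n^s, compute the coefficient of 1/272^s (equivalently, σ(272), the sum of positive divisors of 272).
σ(272) = 558

In the product (Σ m^0/m^s)(Σ k / k^s) = Σ (Σ_{d | n} d) / n^s, the coefficient of 1/n^s is σ(n) = Σ_{d | n} d. For n = 272, divisors are [1, 2, 4, 8, 16, 17, 34, 68, 136, 272]; summing: σ(272) = 558.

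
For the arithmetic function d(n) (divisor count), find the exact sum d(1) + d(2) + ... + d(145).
Σ_{n ≤ 145} d(n) = 750

Compute d(n) for each 1 ≤ n ≤ 145: d(1) = 1, d(2) = 2, d(3) = 2, d(4) = 3, d(5) = 2, d(6) = 4, d(7) = 2, d(8) = 4, d(9) = 3, d(10) = 4, d(11) = 2, d(12) = 6, d(13) = 2, d(14) = 4, d(15) = 4, d(16) = 5, d(17) = 2, d(18) = 6, d(19) = 2, d(20) = 6, d(21) = 4, d(22) = 4, d(23) = 2, d(24) = 8, d(25) = 3, d(26) = 4, d(27) = 4, d(28) = 6, d(29) = 2, d(30) = 8, d(31) = 2, d(32) = 6, d(33) = 4, d(34) = 4, d(35) = 4, d(36) = 9, d(37) = 2, d(38) = 4, d(39) = 4, d(40) = 8, d(41) = 2, d(42) = 8, d(43) = 2, d(44) = 6, d(45) = 6, d(46) = 4, d(47) = 2, d(48) = 10, d(49) = 3, d(50) = 6, d(51) = 4, d(52) = 6, d(53) = 2, d(54) = 8, d(55) = 4, d(56) = 8, d(57) = 4, d(58) = 4, d(59) = 2, d(60) = 12, d(61) = 2, d(62) = 4, d(63) = 6, d(64) = 7, d(65) = 4, d(66) = 8, d(67) = 2, d(68) = 6, d(69) = 4, d(70) = 8, d(71) = 2, d(72) = 12, d(73) = 2, d(74) = 4, d(75) = 6, d(76) = 6, d(77) = 4, d(78) = 8, d(79) = 2, d(80) = 10, d(81) = 5, d(82) = 4, d(83) = 2, d(84) = 12, d(85) = 4, d(86) = 4, d(87) = 4, d(88) = 8, d(89) = 2, d(90) = 12, d(91) = 4, d(92) = 6, d(93) = 4, d(94) = 4, d(95) = 4, d(96) = 12, d(97) = 2, d(98) = 6, d(99) = 6, d(100) = 9, d(101) = 2, d(102) = 8, d(103) = 2, d(104) = 8, d(105) = 8, d(106) = 4, d(107) = 2, d(108) = 12, d(109) = 2, d(110) = 8, d(111) = 4, d(112) = 10, d(113) = 2, d(114) = 8, d(115) = 4, d(116) = 6, d(117) = 6, d(118) = 4, d(119) = 4, d(120) = 16, d(121) = 3, d(122) = 4, d(123) = 4, d(124) = 6, d(125) = 4, d(126) = 12, d(127) = 2, d(128) = 8, d(129) = 4, d(130) = 8, d(131) = 2, d(132) = 12, d(133) = 4, d(134) = 4, d(135) = 8, d(136) = 8, d(137) = 2, d(138) = 8, d(139) = 2, d(140) = 12, d(141) = 4, d(142) = 4, d(143) = 4, d(144) = 15, d(145) = 4. Summing all 145 values: 750. (Dirichlet's divisor formula: Σ_{n ≤ x} d(n) = x ln(x) + (2γ − 1) x + O(√x). For x = 145, the asymptotic estimate is ≈ 744.02.)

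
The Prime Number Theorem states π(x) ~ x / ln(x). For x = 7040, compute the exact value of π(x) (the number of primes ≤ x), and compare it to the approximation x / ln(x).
π(7040) = 905;  x/ln(x) ≈ 794.64;  relative error ≈ 12.19%.

Directly count primes up to 7040: π(7040) = 905. The PNT approximation gives 7040/ln(7040) ≈ 7040/8.85936 ≈ 794.64. Relative error (π(x) − x/ln(x)) / π(x) ≈ 12.19%; the approximation is known to undercount slightly (Li(x) is a better estimate).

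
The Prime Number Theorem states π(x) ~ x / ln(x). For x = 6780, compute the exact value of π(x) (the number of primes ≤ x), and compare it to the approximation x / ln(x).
π(6780) = 872;  x/ln(x) ≈ 768.56;  relative error ≈ 11.86%.

Directly count primes up to 6780: π(6780) = 872. The PNT approximation gives 6780/ln(6780) ≈ 6780/8.82173 ≈ 768.56. Relative error (π(x) − x/ln(x)) / π(x) ≈ 11.86%; the approximation is known to undercount slightly (Li(x) is a better estimate).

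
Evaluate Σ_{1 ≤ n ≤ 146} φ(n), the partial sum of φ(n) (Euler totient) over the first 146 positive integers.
Σ_{n ≤ 146} φ(n) = 6514

Compute φ(n) for each 1 ≤ n ≤ 146: φ(1) = 1, φ(2) = 1, φ(3) = 2, φ(4) = 2, φ(5) = 4, φ(6) = 2, φ(7) = 6, φ(8) = 4, φ(9) = 6, φ(10) = 4, φ(11) = 10, φ(12) = 4, φ(13) = 12, φ(14) = 6, φ(15) = 8, φ(16) = 8, φ(17) = 16, φ(18) = 6, φ(19) = 18, φ(20) = 8, φ(21) = 12, φ(22) = 10, φ(23) = 22, φ(24) = 8, φ(25) = 20, φ(26) = 12, φ(27) = 18, φ(28) = 12, φ(29) = 28, φ(30) = 8, φ(31) = 30, φ(32) = 16, φ(33) = 20, φ(34) = 16, φ(35) = 24, φ(36) = 12, φ(37) = 36, φ(38) = 18, φ(39) = 24, φ(40) = 16, φ(41) = 40, φ(42) = 12, φ(43) = 42, φ(44) = 20, φ(45) = 24, φ(46) = 22, φ(47) = 46, φ(48) = 16, φ(49) = 42, φ(50) = 20, φ(51) = 32, φ(52) = 24, φ(53) = 52, φ(54) = 18, φ(55) = 40, φ(56) = 24, φ(57) = 36, φ(58) = 28, φ(59) = 58, φ(60) = 16, φ(61) = 60, φ(62) = 30, φ(63) = 36, φ(64) = 32, φ(65) = 48, φ(66) = 20, φ(67) = 66, φ(68) = 32, φ(69) = 44, φ(70) = 24, φ(71) = 70, φ(72) = 24, φ(73) = 72, φ(74) = 36, φ(75) = 40, φ(76) = 36, φ(77) = 60, φ(78) = 24, φ(79) = 78, φ(80) = 32, φ(81) = 54, φ(82) = 40, φ(83) = 82, φ(84) = 24, φ(85) = 64, φ(86) = 42, φ(87) = 56, φ(88) = 40, φ(89) = 88, φ(90) = 24, φ(91) = 72, φ(92) = 44, φ(93) = 60, φ(94) = 46, φ(95) = 72, φ(96) = 32, φ(97) = 96, φ(98) = 42, φ(99) = 60, φ(100) = 40, φ(101) = 100, φ(102) = 32, φ(103) = 102, φ(104) = 48, φ(105) = 48, φ(106) = 52, φ(107) = 106, φ(108) = 36, φ(109) = 108, φ(110) = 40, φ(111) = 72, φ(112) = 48, φ(113) = 112, φ(114) = 36, φ(115) = 88, φ(116) = 56, φ(117) = 72, φ(118) = 58, φ(119) = 96, φ(120) = 32, φ(121) = 110, φ(122) = 60, φ(123) = 80, φ(124) = 60, φ(125) = 100, φ(126) = 36, φ(127) = 126, φ(128) = 64, φ(129) = 84, φ(130) = 48, φ(131) = 130, φ(132) = 40, φ(133) = 108, φ(134) = 66, φ(135) = 72, φ(136) = 64, φ(137) = 136, φ(138) = 44, φ(139) = 138, φ(140) = 48, φ(141) = 92, φ(142) = 70, φ(143) = 120, φ(144) = 48, φ(145) = 112, φ(146) = 72. Summing all 146 values: 6514. (Average order: Σ_{n ≤ x} φ(n) ~ (3/π²) x². For x = 146, (3/π²)·146² ≈ 6479.29.)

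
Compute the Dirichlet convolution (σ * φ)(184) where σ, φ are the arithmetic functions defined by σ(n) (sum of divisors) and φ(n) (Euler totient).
(σ * φ)(184) = 1472

Divisors of 184: [1, 2, 4, 8, 23, 46, 92, 184]. For each d | 184:
  d = 1: σ(1) · φ(184/1) = 1 · 88 = 88
  d = 2: σ(2) · φ(184/2) = 3 · 44 = 132
  d = 4: σ(4) · φ(184/4) = 7 · 22 = 154
  d = 8: σ(8) · φ(184/8) = 15 · 22 = 330
  d = 23: σ(23) · φ(184/23) = 24 · 4 = 96
  d = 46: σ(46) · φ(184/46) = 72 · 2 = 144
  d = 92: σ(92) · φ(184/92) = 168 · 1 = 168
  d = 184: σ(184) · φ(184/184) = 360 · 1 = 360
Summing: (σ * φ)(184) = 88 + 132 + 154 + 330 + 96 + 144 + 168 + 360 = 1472.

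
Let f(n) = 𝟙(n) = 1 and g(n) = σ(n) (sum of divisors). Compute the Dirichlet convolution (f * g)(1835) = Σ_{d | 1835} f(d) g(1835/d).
(𝟙 * σ)(1835) = 2583

Divisors of 1835: [1, 5, 367, 1835]. For each d | 1835:
  d = 1: 𝟙(1) · σ(1835/1) = 1 · 2208 = 2208
  d = 5: 𝟙(5) · σ(1835/5) = 1 · 368 = 368
  d = 367: 𝟙(367) · σ(1835/367) = 1 · 6 = 6
  d = 1835: 𝟙(1835) · σ(1835/1835) = 1 · 1 = 1
Summing: (𝟙 * σ)(1835) = 2208 + 368 + 6 + 1 = 2583.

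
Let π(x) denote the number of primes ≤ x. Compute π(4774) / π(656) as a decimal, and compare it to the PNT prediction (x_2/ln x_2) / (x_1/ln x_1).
π(4774)/π(656) = 641/119 ≈ 5.3866;  PNT prediction ≈ 5.5723.

π(656) = 119 and π(4774) = 641, so π(4774)/π(656) ≈ 5.3866. The PNT-predicted ratio is (4774/ln(4774)) / (656/ln(656)) ≈ 5.5723. The two agree to within a few percent, as expected.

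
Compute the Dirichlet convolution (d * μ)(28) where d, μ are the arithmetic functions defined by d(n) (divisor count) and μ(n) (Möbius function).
(d * μ)(28) = 1

Divisors of 28: [1, 2, 4, 7, 14, 28]. For each d | 28:
  d = 1: d(1) · μ(28/1) = 1 · 0 = 0
  d = 2: d(2) · μ(28/2) = 2 · 1 = 2
  d = 4: d(4) · μ(28/4) = 3 · -1 = -3
  d = 7: d(7) · μ(28/7) = 2 · 0 = 0
  d = 14: d(14) · μ(28/14) = 4 · -1 = -4
  d = 28: d(28) · μ(28/28) = 6 · 1 = 6
Summing: (d * μ)(28) = 0 + 2 + -3 + 0 + -4 + 6 = 1.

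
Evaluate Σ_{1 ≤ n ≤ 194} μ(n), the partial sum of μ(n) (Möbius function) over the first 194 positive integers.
Σ_{n ≤ 194} μ(n) = -5

Compute μ(n) for each 1 ≤ n ≤ 194: μ(1) = 1, μ(2) = -1, μ(3) = -1, μ(4) = 0, μ(5) = -1, μ(6) = 1, μ(7) = -1, μ(8) = 0, μ(9) = 0, μ(10) = 1, μ(11) = -1, μ(12) = 0, μ(13) = -1, μ(14) = 1, μ(15) = 1, μ(16) = 0, μ(17) = -1, μ(18) = 0, μ(19) = -1, μ(20) = 0, μ(21) = 1, μ(22) = 1, μ(23) = -1, μ(24) = 0, μ(25) = 0, μ(26) = 1, μ(27) = 0, μ(28) = 0, μ(29) = -1, μ(30) = -1, μ(31) = -1, μ(32) = 0, μ(33) = 1, μ(34) = 1, μ(35) = 1, μ(36) = 0, μ(37) = -1, μ(38) = 1, μ(39) = 1, μ(40) = 0, μ(41) = -1, μ(42) = -1, μ(43) = -1, μ(44) = 0, μ(45) = 0, μ(46) = 1, μ(47) = -1, μ(48) = 0, μ(49) = 0, μ(50) = 0, μ(51) = 1, μ(52) = 0, μ(53) = -1, μ(54) = 0, μ(55) = 1, μ(56) = 0, μ(57) = 1, μ(58) = 1, μ(59) = -1, μ(60) = 0, μ(61) = -1, μ(62) = 1, μ(63) = 0, μ(64) = 0, μ(65) = 1, μ(66) = -1, μ(67) = -1, μ(68) = 0, μ(69) = 1, μ(70) = -1, μ(71) = -1, μ(72) = 0, μ(73) = -1, μ(74) = 1, μ(75) = 0, μ(76) = 0, μ(77) = 1, μ(78) = -1, μ(79) = -1, μ(80) = 0, μ(81) = 0, μ(82) = 1, μ(83) = -1, μ(84) = 0, μ(85) = 1, μ(86) = 1, μ(87) = 1, μ(88) = 0, μ(89) = -1, μ(90) = 0, μ(91) = 1, μ(92) = 0, μ(93) = 1, μ(94) = 1, μ(95) = 1, μ(96) = 0, μ(97) = -1, μ(98) = 0, μ(99) = 0, μ(100) = 0, μ(101) = -1, μ(102) = -1, μ(103) = -1, μ(104) = 0, μ(105) = -1, μ(106) = 1, μ(107) = -1, μ(108) = 0, μ(109) = -1, μ(110) = -1, μ(111) = 1, μ(112) = 0, μ(113) = -1, μ(114) = -1, μ(115) = 1, μ(116) = 0, μ(117) = 0, μ(118) = 1, μ(119) = 1, μ(120) = 0, μ(121) = 0, μ(122) = 1, μ(123) = 1, μ(124) = 0, μ(125) = 0, μ(126) = 0, μ(127) = -1, μ(128) = 0, μ(129) = 1, μ(130) = -1, μ(131) = -1, μ(132) = 0, μ(133) = 1, μ(134) = 1, μ(135) = 0, μ(136) = 0, μ(137) = -1, μ(138) = -1, μ(139) = -1, μ(140) = 0, μ(141) = 1, μ(142) = 1, μ(143) = 1, μ(144) = 0, μ(145) = 1, μ(146) = 1, μ(147) = 0, μ(148) = 0, μ(149) = -1, μ(150) = 0, μ(151) = -1, μ(152) = 0, μ(153) = 0, μ(154) = -1, μ(155) = 1, μ(156) = 0, μ(157) = -1, μ(158) = 1, μ(159) = 1, μ(160) = 0, μ(161) = 1, μ(162) = 0, μ(163) = -1, μ(164) = 0, μ(165) = -1, μ(166) = 1, μ(167) = -1, μ(168) = 0, μ(169) = 0, μ(170) = -1, μ(171) = 0, μ(172) = 0, μ(173) = -1, μ(174) = -1, μ(175) = 0, μ(176) = 0, μ(177) = 1, μ(178) = 1, μ(179) = -1, μ(180) = 0, μ(181) = -1, μ(182) = -1, μ(183) = 1, μ(184) = 0, μ(185) = 1, μ(186) = -1, μ(187) = 1, μ(188) = 0, μ(189) = 0, μ(190) = -1, μ(191) = -1, μ(192) = 0, μ(193) = -1, μ(194) = 1. Summing all 194 values: -5. (Mertens function M(x) = Σ_{n ≤ x} μ(n); on average M(x) should be small (PNT ⟺ M(x) = o(x)).)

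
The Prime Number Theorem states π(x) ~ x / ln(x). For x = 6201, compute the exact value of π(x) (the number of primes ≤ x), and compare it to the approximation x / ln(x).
π(6201) = 806;  x/ln(x) ≈ 710.11;  relative error ≈ 11.90%.

Directly count primes up to 6201: π(6201) = 806. The PNT approximation gives 6201/ln(6201) ≈ 6201/8.73247 ≈ 710.11. Relative error (π(x) − x/ln(x)) / π(x) ≈ 11.90%; the approximation is known to undercount slightly (Li(x) is a better estimate).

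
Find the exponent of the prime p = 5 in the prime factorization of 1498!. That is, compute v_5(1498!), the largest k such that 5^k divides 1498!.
v_5(1498!) = 371

Legendre's formula: v_p(n!) = Σ_{k ≥ 1} ⌊n / p^k⌋. For p = 5, n = 1498, the terms are:
  ⌊1498/5^1⌋ = ⌊1498/5⌋ = 299
  ⌊1498/5^2⌋ = ⌊1498/25⌋ = 59
  ⌊1498/5^3⌋ = ⌊1498/125⌋ = 11
  ⌊1498/5^4⌋ = ⌊1498/625⌋ = 2
(the next term ⌊1498/5^5⌋ = 0, terminating the sum). Summing: v_5(1498!) = 299 + 59 + 11 + 2 = 371.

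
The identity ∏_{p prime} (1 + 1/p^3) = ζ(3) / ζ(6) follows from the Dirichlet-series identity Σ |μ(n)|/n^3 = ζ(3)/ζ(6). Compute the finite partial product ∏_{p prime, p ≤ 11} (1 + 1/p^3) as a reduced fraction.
∏ = 1374624/1164625

The primes p ≤ 11 are [2, 3, 5, 7, 11]. For each, (1 + 1/p^3) = (p^3 + 1)/p^3. Multiplying these fractions over p ∈ [2, 3, 5, 7, 11] gives 1374624/1164625. (In the limit P → ∞ this tends to ζ(3)/ζ(6).)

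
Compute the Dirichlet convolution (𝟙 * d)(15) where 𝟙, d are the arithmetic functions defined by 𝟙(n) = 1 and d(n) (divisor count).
(𝟙 * d)(15) = 9

Divisors of 15: [1, 3, 5, 15]. For each d | 15:
  d = 1: 𝟙(1) · d(15/1) = 1 · 4 = 4
  d = 3: 𝟙(3) · d(15/3) = 1 · 2 = 2
  d = 5: 𝟙(5) · d(15/5) = 1 · 2 = 2
  d = 15: 𝟙(15) · d(15/15) = 1 · 1 = 1
Summing: (𝟙 * d)(15) = 4 + 2 + 2 + 1 = 9.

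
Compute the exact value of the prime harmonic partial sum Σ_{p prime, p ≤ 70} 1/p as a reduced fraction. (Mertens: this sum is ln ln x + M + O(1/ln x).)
Σ 1/p = 13585328068403621603022853/7858321551080267055879090

π(70) = 19, so the primes ≤ 70 are [2, 3, 5, 7, 11, 13, 17, 19, 23, 29, 31, 37, 41, 43, 47, 53, 59, 61, 67]. Summing 1/p over these primes: 13585328068403621603022853/7858321551080267055879090 ≈ 1.7288. Mertens estimate ln ln(70) + 0.2615 ≈ 1.7081.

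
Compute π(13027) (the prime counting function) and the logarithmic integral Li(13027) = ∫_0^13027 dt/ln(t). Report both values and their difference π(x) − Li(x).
π(13027) = 1551;  Li(13027) ≈ 1569.96;  π(x) − Li(x) ≈ -18.96.

Direct count of primes ≤ 13027 gives π(13027) = 1551. Numerical evaluation of the logarithmic integral gives Li(13027) ≈ 1569.96. The difference π(x) − Li(x) ≈ -18.96 is typically negative for small/moderate x (Li(x) overestimates), though Littlewood's theorem shows this sign changes infinitely often.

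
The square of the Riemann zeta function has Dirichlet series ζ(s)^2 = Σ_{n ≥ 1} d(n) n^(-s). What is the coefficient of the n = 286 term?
d(286) = 8

ζ(s)^2 = (Σ 1/m^s)(Σ 1/k^s). The coefficient of 1/n^s in the product is the number of ordered pairs (m, k) with mk = n, which equals d(n). For n = 286, divisors are [1, 2, 11, 13, 22, 26, 143, 286], so d(286) = 8.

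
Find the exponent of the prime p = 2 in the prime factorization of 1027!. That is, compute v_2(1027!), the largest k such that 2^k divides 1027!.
v_2(1027!) = 1024

Legendre's formula: v_p(n!) = Σ_{k ≥ 1} ⌊n / p^k⌋. For p = 2, n = 1027, the terms are:
  ⌊1027/2^1⌋ = ⌊1027/2⌋ = 513
  ⌊1027/2^2⌋ = ⌊1027/4⌋ = 256
  ⌊1027/2^3⌋ = ⌊1027/8⌋ = 128
  ⌊1027/2^4⌋ = ⌊1027/16⌋ = 64
  ⌊1027/2^5⌋ = ⌊1027/32⌋ = 32
  ⌊1027/2^6⌋ = ⌊1027/64⌋ = 16
  ⌊1027/2^7⌋ = ⌊1027/128⌋ = 8
  ⌊1027/2^8⌋ = ⌊1027/256⌋ = 4
  ⌊1027/2^9⌋ = ⌊1027/512⌋ = 2
  ⌊1027/2^10⌋ = ⌊1027/1024⌋ = 1
(the next term ⌊1027/2^11⌋ = 0, terminating the sum). Summing: v_2(1027!) = 513 + 256 + 128 + 64 + 32 + 16 + 8 + 4 + 2 + 1 = 1024.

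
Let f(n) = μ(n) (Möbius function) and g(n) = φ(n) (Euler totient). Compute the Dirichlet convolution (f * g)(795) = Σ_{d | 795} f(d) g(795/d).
(μ * φ)(795) = 153

Divisors of 795: [1, 3, 5, 15, 53, 159, 265, 795]. For each d | 795:
  d = 1: μ(1) · φ(795/1) = 1 · 416 = 416
  d = 3: μ(3) · φ(795/3) = -1 · 208 = -208
  d = 5: μ(5) · φ(795/5) = -1 · 104 = -104
  d = 15: μ(15) · φ(795/15) = 1 · 52 = 52
  d = 53: μ(53) · φ(795/53) = -1 · 8 = -8
  d = 159: μ(159) · φ(795/159) = 1 · 4 = 4
  d = 265: μ(265) · φ(795/265) = 1 · 2 = 2
  d = 795: μ(795) · φ(795/795) = -1 · 1 = -1
Summing: (μ * φ)(795) = 416 + -208 + -104 + 52 + -8 + 4 + 2 + -1 = 153.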